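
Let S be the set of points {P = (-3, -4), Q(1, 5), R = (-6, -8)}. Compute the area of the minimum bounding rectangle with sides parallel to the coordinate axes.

x ranges over [-6, 1], width 7.
y ranges over [-8, 5], height 13.
Area = 7 × 13 = 91.

91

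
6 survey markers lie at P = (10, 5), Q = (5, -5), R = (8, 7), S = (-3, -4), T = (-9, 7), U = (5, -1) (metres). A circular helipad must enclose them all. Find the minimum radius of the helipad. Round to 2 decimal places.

9.85

The minimum enclosing circle of a finite set is fixed by two of the points (as a diameter) or three (as a circumcircle).
The minimum enclosing circle is determined by three boundary points: P, Q, T.
Their circumcentre is (0.25, 3.625) with r² = 96.953125.
The farthest remaining point R is at distance² 71.453125 ≤ 96.953125.
r = √(96.953125) ≈ 9.85.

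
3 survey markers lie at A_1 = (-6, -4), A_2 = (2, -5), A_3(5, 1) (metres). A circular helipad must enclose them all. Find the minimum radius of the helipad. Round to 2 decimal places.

Side lengths²: A_1A_2² = 65, A_1A_3² = 146, A_2A_3² = 45.
Since A_1A_3² = 146 ≥ 65 + 45 = 110, the angle opposite A_1A_3 is not acute, so the smallest enclosing circle has A_1A_3 as diameter.
Centre = midpoint of A_1A_3 = (-0.5, -1.5), r² = 146/4 = 36.5.
r = √(36.5) ≈ 6.04.

6.04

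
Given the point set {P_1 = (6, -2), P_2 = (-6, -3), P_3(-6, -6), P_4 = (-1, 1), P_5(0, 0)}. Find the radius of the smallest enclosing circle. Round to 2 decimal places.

A smallest enclosing disk is always determined by at most three of the input points on its boundary.
The farthest pair is P_1–P_3 with squared distance 160. The circle on this segment as diameter has centre (0, -4) and r² = 160/4 = 40.
Check P_2: distance² to centre = 37 ≤ 40, so it lies inside.
All remaining points lie in this disk, and no smaller disk contains both endpoints, so this is the minimum enclosing circle.
r = √40 ≈ 6.32.

6.32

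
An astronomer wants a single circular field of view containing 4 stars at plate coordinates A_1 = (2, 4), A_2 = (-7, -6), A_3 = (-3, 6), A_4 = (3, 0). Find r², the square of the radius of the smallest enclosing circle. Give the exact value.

26245/578

The minimum enclosing circle is determined by three boundary points: A_1, A_2, A_3.
Their circumcentre is (-95/34, -25/34) with r² = 26245/578.
The farthest remaining point A_4 is at distance² 19717/578 ≤ 26245/578.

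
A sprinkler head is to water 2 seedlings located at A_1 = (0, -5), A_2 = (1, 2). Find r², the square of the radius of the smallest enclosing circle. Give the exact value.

12.5

The smallest circle enclosing two points has them as diameter endpoints.
Centre = midpoint = (0.5, -1.5); r² = |A_1A_2|²/4 = 50/4 = 12.5.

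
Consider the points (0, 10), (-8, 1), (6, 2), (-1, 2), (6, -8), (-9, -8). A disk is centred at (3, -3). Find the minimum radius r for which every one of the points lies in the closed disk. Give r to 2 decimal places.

The required radius is the distance from (3, -3) to the farthest point.
Squared distances: 178, 137, 34, 41, 34, 169.
Maximum is 178, attained at (0, 10).
r = √178 ≈ 13.34.

13.34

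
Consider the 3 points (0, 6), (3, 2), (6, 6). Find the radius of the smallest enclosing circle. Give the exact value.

3.125

Call the three points A, B, C in the order given.
Side lengths²: AB² = 25, AC² = 36, BC² = 25.
Since AC² = 36 < 25 + 25 = 50, the triangle is acute, so the smallest enclosing circle is the circumcircle.
Circumcentre = (3, 5.125), r² = 9.765625.
r = √(9.765625) = 3.125.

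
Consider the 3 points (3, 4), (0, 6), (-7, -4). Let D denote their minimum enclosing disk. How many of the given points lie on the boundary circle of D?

Call the three points A, B, C in the order given.
Side lengths²: AB² = 13, AC² = 164, BC² = 149.
Since AC² = 164 ≥ 149 + 13 = 162, the angle opposite AC is not acute, so the smallest enclosing circle has AC as diameter.
Centre = midpoint of AC = (-2, 0), r² = 164/4 = 41.
The points at distance exactly r from the centre are (3, 4), (-7, -4) — 2 points.

2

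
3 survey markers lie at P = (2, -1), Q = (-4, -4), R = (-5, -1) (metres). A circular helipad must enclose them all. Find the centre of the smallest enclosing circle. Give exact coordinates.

(-1.5, -1.5)

Side lengths²: PQ² = 45, PR² = 49, QR² = 10.
Since PR² = 49 < 45 + 10 = 55, the triangle is acute, so the smallest enclosing circle is the circumcircle.
Circumcentre = (-1.5, -1.5), r² = 12.5.
Centre = (-1.5, -1.5).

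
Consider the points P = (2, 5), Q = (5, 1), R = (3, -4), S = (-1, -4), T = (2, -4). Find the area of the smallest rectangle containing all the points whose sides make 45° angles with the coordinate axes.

In coordinates u = x + y, v = x − y the rectangle is axis-aligned; the map (x,y)→(u,v) scales areas by 2.
u-values: 7, 6, -1, -5, -2; range = 7 − (-5) = 12.
v-values: -3, 4, 7, 3, 6; range = 7 − (-3) = 10.
Area = (12 × 10) / 2 = 60.

60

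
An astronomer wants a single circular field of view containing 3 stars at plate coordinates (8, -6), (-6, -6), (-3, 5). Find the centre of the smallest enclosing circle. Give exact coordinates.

(1, -2)

Call the three points A, B, C in the order given.
Side lengths²: AB² = 196, AC² = 242, BC² = 130.
Since AC² = 242 < 196 + 130 = 326, the triangle is acute, so the smallest enclosing circle is the circumcircle.
Circumcentre = (1, -2), r² = 65.
Centre = (1, -2).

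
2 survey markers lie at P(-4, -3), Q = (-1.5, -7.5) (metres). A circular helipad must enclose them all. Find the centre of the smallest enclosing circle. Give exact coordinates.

(-2.75, -5.25)

The smallest circle enclosing two points has them as diameter endpoints.
Centre = midpoint = (-2.75, -5.25); r² = |PQ|²/4 = 26.5/4 = 6.625.
Centre = (-2.75, -5.25).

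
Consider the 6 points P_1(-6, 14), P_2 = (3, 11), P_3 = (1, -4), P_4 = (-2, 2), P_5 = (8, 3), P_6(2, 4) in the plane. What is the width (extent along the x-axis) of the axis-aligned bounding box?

max x = 8, min x = -6, so width = 14.

14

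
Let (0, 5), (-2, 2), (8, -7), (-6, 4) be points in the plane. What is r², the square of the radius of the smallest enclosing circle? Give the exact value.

79.25

The minimum enclosing circle of a finite set is fixed by two of the points (as a diameter) or three (as a circumcircle).
The farthest pair is (8, -7)–(-6, 4) with squared distance 317. The circle on this segment as diameter has centre (1, -1.5) and r² = 317/4 = 79.25.
Check (0, 5): distance² to centre = 43.25 ≤ 79.25, so it lies inside.
All remaining points lie in this disk, and no smaller disk contains both endpoints, so this is the minimum enclosing circle.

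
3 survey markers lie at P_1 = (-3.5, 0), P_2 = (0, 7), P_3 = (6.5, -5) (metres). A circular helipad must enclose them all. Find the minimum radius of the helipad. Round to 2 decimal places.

6.82

Side lengths²: P_1P_2² = 61.25, P_1P_3² = 125, P_2P_3² = 186.25.
Since P_2P_3² = 186.25 ≥ 125 + 61.25 = 186.25, the angle opposite P_2P_3 is not acute, so the smallest enclosing circle has P_2P_3 as diameter.
Centre = midpoint of P_2P_3 = (3.25, 1), r² = 186.25/4 = 46.5625.
r = √(46.5625) ≈ 6.82.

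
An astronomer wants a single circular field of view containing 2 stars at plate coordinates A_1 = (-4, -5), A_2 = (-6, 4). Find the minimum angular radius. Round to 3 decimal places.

The smallest circle enclosing two points has them as diameter endpoints.
Centre = midpoint = (-5, -0.5); r² = |A_1A_2|²/4 = 85/4 = 21.25.
r = √(21.25) ≈ 4.610.

4.610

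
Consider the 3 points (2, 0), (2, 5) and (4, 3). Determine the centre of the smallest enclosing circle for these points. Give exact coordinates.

(2, 2.5)

Call the three points A, B, C in the order given.
Side lengths²: AB² = 25, AC² = 13, BC² = 8.
Since AB² = 25 ≥ 13 + 8 = 21, the angle opposite AB is not acute, so the smallest enclosing circle has AB as diameter.
Centre = midpoint of AB = (2, 2.5), r² = 25/4 = 6.25.
Centre = (2, 2.5).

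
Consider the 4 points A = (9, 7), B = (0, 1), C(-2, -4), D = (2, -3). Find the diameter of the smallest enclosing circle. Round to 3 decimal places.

15.556

The minimum enclosing circle of a finite set is fixed by two of the points (as a diameter) or three (as a circumcircle).
The farthest pair is A–C with squared distance 242. The circle on this segment as diameter has centre (3.5, 1.5) and r² = 242/4 = 60.5.
Check B: distance² to centre = 12.5 ≤ 60.5, so it lies inside.
All remaining points lie in this disk, and no smaller disk contains both endpoints, so this is the minimum enclosing circle.
Diameter = 2r = 2√(60.5) ≈ 15.556.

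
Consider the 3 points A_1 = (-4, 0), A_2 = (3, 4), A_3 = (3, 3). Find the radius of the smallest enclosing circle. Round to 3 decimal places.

4.031

Side lengths²: A_1A_2² = 65, A_1A_3² = 58, A_2A_3² = 1.
Since A_1A_2² = 65 ≥ 58 + 1 = 59, the angle opposite A_1A_2 is not acute, so the smallest enclosing circle has A_1A_2 as diameter.
Centre = midpoint of A_1A_2 = (-0.5, 2), r² = 65/4 = 16.25.
r = √(16.25) ≈ 4.031.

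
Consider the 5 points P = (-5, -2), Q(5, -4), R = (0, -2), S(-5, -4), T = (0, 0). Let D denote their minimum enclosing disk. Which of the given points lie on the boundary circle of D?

P, Q, S

The minimum enclosing circle of a finite set is fixed by two of the points (as a diameter) or three (as a circumcircle).
The farthest pair is P–Q with squared distance 104. The circle on this segment as diameter has centre (0, -3) and r² = 104/4 = 26.
Check R: distance² to centre = 1 ≤ 26, so it lies inside.
All remaining points lie in this disk, and no smaller disk contains both endpoints, so this is the minimum enclosing circle.
The points at distance exactly r from the centre are P, Q, S — 3 points.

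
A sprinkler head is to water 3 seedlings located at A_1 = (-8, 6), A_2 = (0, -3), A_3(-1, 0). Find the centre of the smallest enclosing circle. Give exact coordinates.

Side lengths²: A_1A_2² = 145, A_1A_3² = 85, A_2A_3² = 10.
Since A_1A_2² = 145 ≥ 85 + 10 = 95, the angle opposite A_1A_2 is not acute, so the smallest enclosing circle has A_1A_2 as diameter.
Centre = midpoint of A_1A_2 = (-4, 1.5), r² = 145/4 = 36.25.
Centre = (-4, 1.5).

(-4, 1.5)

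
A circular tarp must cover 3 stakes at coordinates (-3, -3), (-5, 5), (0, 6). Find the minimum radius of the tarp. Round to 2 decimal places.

Call the three points A, B, C in the order given.
Side lengths²: AB² = 68, AC² = 90, BC² = 26.
Since AC² = 90 < 68 + 26 = 94, the triangle is acute, so the smallest enclosing circle is the circumcircle.
Circumcentre = (-12/7, 11/7), r² = 1105/49.
r = √(1105/49) ≈ 4.75.

4.75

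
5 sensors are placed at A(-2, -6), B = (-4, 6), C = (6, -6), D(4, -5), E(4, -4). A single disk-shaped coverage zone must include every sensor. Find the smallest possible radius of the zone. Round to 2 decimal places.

A smallest enclosing disk is always determined by at most three of the input points on its boundary.
The farthest pair is B–C with squared distance 244. The circle on this segment as diameter has centre (1, 0) and r² = 244/4 = 61.
Check A: distance² to centre = 45 ≤ 61, so it lies inside.
All remaining points lie in this disk, and no smaller disk contains both endpoints, so this is the minimum enclosing circle.
r = √61 ≈ 7.81.

7.81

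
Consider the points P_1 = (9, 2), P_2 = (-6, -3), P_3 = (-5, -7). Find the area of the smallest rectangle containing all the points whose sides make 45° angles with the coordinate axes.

115

In coordinates u = x + y, v = x − y the rectangle is axis-aligned; the map (x,y)→(u,v) scales areas by 2.
u-values: 11, -9, -12; range = 11 − (-12) = 23.
v-values: 7, -3, 2; range = 7 − (-3) = 10.
Area = (23 × 10) / 2 = 115.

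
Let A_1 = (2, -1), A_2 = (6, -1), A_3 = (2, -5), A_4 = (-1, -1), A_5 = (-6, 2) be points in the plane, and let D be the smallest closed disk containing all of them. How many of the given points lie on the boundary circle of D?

2

By Welzl's lemma the MEC is supported by two points (diametrically opposite) or three points (on a circumcircle).
The farthest pair is A_2–A_5 with squared distance 153. The circle on this segment as diameter has centre (0, 0.5) and r² = 153/4 = 38.25.
Check A_1: distance² to centre = 6.25 ≤ 38.25, so it lies inside.
All remaining points lie in this disk, and no smaller disk contains both endpoints, so this is the minimum enclosing circle.
The points at distance exactly r from the centre are A_2, A_5 — 2 points.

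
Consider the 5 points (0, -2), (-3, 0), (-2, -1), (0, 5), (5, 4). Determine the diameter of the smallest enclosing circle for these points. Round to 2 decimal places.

8.94

A smallest enclosing disk is always determined by at most three of the input points on its boundary.
The farthest pair is (-3, 0)–(5, 4) with squared distance 80. The circle on this segment as diameter has centre (1, 2) and r² = 80/4 = 20.
Check (0, -2): distance² to centre = 17 ≤ 20, so it lies inside.
All remaining points lie in this disk, and no smaller disk contains both endpoints, so this is the minimum enclosing circle.
Diameter = 2r = 2√20 ≈ 8.94.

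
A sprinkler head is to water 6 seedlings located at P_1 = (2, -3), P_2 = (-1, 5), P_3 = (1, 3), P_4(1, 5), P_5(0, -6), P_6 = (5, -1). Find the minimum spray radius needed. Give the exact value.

61/11

The minimum enclosing circle is determined by three boundary points: P_2, P_4, P_5.
Their circumcentre is (0, -5/11) with r² = 3721/121.
The farthest remaining point P_6 is at distance² 3061/121 ≤ 3721/121.
r = √(3721/121) = 61/11.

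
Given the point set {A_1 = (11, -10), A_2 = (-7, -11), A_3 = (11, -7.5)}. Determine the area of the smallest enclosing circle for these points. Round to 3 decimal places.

264.090

Side lengths²: A_1A_2² = 325, A_1A_3² = 6.25, A_2A_3² = 336.25.
Since A_2A_3² = 336.25 ≥ 325 + 6.25 = 331.25, the angle opposite A_2A_3 is not acute, so the smallest enclosing circle has A_2A_3 as diameter.
Centre = midpoint of A_2A_3 = (2, -9.25), r² = 336.25/4 = 84.0625.
Area = π·r² = π·84.0625 ≈ 264.090.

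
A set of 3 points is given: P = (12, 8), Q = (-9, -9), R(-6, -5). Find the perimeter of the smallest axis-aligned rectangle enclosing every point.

76

Width = max x − min x = 12 − (-9) = 21.
Height = max y − min y = 8 − (-9) = 17.
Perimeter = 2(21 + 17) = 76.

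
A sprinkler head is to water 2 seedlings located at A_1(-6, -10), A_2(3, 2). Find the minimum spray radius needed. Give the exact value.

The smallest circle enclosing two points has them as diameter endpoints.
Centre = midpoint = (-1.5, -4); r² = |A_1A_2|²/4 = 225/4 = 56.25.
r = √(56.25) = 7.5.

7.5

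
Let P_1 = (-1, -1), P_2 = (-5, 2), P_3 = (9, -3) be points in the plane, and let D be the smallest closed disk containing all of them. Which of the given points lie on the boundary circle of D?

P_2, P_3

Side lengths²: P_1P_2² = 25, P_1P_3² = 104, P_2P_3² = 221.
Since P_2P_3² = 221 ≥ 104 + 25 = 129, the angle opposite P_2P_3 is not acute, so the smallest enclosing circle has P_2P_3 as diameter.
Centre = midpoint of P_2P_3 = (2, -0.5), r² = 221/4 = 55.25.
The points at distance exactly r from the centre are P_2, P_3 — 2 points.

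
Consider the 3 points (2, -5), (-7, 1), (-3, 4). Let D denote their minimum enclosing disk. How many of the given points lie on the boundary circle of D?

3

Call the three points A, B, C in the order given.
Side lengths²: AB² = 117, AC² = 106, BC² = 25.
Since AB² = 117 < 106 + 25 = 131, the triangle is acute, so the smallest enclosing circle is the circumcircle.
Circumcentre = (-71/34, -47/34), r² = 17225/578.
The points at distance exactly r from the centre are (2, -5), (-7, 1), (-3, 4) — 3 points.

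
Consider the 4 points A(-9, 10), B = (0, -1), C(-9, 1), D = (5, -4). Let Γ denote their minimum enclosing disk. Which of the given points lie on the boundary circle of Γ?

By Welzl's lemma the MEC is supported by two points (diametrically opposite) or three points (on a circumcircle).
The farthest pair is A–D with squared distance 392. The circle on this segment as diameter has centre (-2, 3) and r² = 392/4 = 98.
Check B: distance² to centre = 20 ≤ 98, so it lies inside.
All remaining points lie in this disk, and no smaller disk contains both endpoints, so this is the minimum enclosing circle.
The points at distance exactly r from the centre are A, D — 2 points.

A, D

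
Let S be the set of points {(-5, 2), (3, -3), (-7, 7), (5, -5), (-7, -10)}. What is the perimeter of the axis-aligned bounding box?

58

Width = max x − min x = 5 − (-7) = 12.
Height = max y − min y = 7 − (-10) = 17.
Perimeter = 2(12 + 17) = 58.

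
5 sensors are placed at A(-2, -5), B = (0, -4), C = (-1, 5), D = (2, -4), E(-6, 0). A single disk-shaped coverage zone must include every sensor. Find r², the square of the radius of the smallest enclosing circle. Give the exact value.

8585/338

The minimum enclosing circle of a finite set is fixed by two of the points (as a diameter) or three (as a circumcircle).
The minimum enclosing circle is determined by three boundary points: A, C, D.
Their circumcentre is (-29/26, -1/26) with r² = 8585/338.
The farthest remaining point E is at distance² 8065/338 ≤ 8585/338.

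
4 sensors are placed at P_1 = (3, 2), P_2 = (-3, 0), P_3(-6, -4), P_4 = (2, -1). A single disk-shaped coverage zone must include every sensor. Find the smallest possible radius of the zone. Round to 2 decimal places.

By Welzl's lemma the MEC is supported by two points (diametrically opposite) or three points (on a circumcircle).
The farthest pair is P_1–P_3 with squared distance 117. The circle on this segment as diameter has centre (-1.5, -1) and r² = 117/4 = 29.25.
Check P_2: distance² to centre = 3.25 ≤ 29.25, so it lies inside.
All remaining points lie in this disk, and no smaller disk contains both endpoints, so this is the minimum enclosing circle.
r = √(29.25) ≈ 5.41.

5.41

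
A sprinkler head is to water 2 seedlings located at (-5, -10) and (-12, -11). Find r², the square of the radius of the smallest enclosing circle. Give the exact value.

The smallest circle enclosing two points has them as diameter endpoints.
Centre = midpoint = (-8.5, -10.5); r² = |(-5, -10)−(-12, -11)|²/4 = 50/4 = 12.5.

12.5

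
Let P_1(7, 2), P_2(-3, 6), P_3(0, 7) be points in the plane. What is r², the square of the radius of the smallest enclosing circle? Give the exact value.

29

Side lengths²: P_1P_2² = 116, P_1P_3² = 74, P_2P_3² = 10.
Since P_1P_2² = 116 ≥ 74 + 10 = 84, the angle opposite P_1P_2 is not acute, so the smallest enclosing circle has P_1P_2 as diameter.
Centre = midpoint of P_1P_2 = (2, 4), r² = 116/4 = 29.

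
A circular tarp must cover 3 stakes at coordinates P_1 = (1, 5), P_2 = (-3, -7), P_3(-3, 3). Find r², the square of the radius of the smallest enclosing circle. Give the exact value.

40

Side lengths²: P_1P_2² = 160, P_1P_3² = 20, P_2P_3² = 100.
Since P_1P_2² = 160 ≥ 100 + 20 = 120, the angle opposite P_1P_2 is not acute, so the smallest enclosing circle has P_1P_2 as diameter.
Centre = midpoint of P_1P_2 = (-1, -1), r² = 160/4 = 40.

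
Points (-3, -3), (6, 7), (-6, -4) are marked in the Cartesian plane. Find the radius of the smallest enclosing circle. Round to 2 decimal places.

Call the three points A, B, C in the order given.
Side lengths²: AB² = 181, AC² = 10, BC² = 265.
Since BC² = 265 ≥ 181 + 10 = 191, the angle opposite BC is not acute, so the smallest enclosing circle has BC as diameter.
Centre = midpoint of BC = (0, 1.5), r² = 265/4 = 66.25.
r = √(66.25) ≈ 8.14.

8.14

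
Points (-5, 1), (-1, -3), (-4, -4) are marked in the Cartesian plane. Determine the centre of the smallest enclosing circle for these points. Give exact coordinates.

Call the three points A, B, C in the order given.
Side lengths²: AB² = 32, AC² = 26, BC² = 10.
Since AB² = 32 < 26 + 10 = 36, the triangle is acute, so the smallest enclosing circle is the circumcircle.
Circumcentre = (-3.25, -1.25), r² = 8.125.
Centre = (-3.25, -1.25).

(-3.25, -1.25)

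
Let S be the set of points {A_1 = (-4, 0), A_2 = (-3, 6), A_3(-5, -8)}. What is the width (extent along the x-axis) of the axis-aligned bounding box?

max x = -3, min x = -5, so width = 2.

2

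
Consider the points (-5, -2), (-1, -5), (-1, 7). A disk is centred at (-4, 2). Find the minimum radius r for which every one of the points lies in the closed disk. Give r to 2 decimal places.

The required radius is the distance from (-4, 2) to the farthest point.
Squared distances: 17, 58, 34.
Maximum is 58, attained at (-1, -5).
r = √58 ≈ 7.62.

7.62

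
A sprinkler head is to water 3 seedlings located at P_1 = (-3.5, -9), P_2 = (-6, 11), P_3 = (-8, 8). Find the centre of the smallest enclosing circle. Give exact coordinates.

(-4.75, 1)

Side lengths²: P_1P_2² = 406.25, P_1P_3² = 309.25, P_2P_3² = 13.
Since P_1P_2² = 406.25 ≥ 309.25 + 13 = 322.25, the angle opposite P_1P_2 is not acute, so the smallest enclosing circle has P_1P_2 as diameter.
Centre = midpoint of P_1P_2 = (-4.75, 1), r² = 406.25/4 = 101.5625.
Centre = (-4.75, 1).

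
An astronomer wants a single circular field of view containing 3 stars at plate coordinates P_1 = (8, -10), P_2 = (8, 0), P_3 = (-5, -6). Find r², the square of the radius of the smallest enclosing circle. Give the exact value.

Side lengths²: P_1P_2² = 100, P_1P_3² = 185, P_2P_3² = 205.
Since P_2P_3² = 205 < 185 + 100 = 285, the triangle is acute, so the smallest enclosing circle is the circumcircle.
Circumcentre = (63/26, -5), r² = 37925/676.

37925/676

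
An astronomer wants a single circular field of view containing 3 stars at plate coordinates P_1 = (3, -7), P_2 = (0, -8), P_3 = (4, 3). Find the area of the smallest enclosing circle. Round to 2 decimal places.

107.60

Side lengths²: P_1P_2² = 10, P_1P_3² = 101, P_2P_3² = 137.
Since P_2P_3² = 137 ≥ 101 + 10 = 111, the angle opposite P_2P_3 is not acute, so the smallest enclosing circle has P_2P_3 as diameter.
Centre = midpoint of P_2P_3 = (2, -2.5), r² = 137/4 = 34.25.
Area = π·r² = π·34.25 ≈ 107.60.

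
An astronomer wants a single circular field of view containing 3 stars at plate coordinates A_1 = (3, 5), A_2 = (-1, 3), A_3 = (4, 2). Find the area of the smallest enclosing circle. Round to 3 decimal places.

Side lengths²: A_1A_2² = 20, A_1A_3² = 10, A_2A_3² = 26.
Since A_2A_3² = 26 < 20 + 10 = 30, the triangle is acute, so the smallest enclosing circle is the circumcircle.
Circumcentre = (11/7, 20/7), r² = 325/49.
Area = π·r² = π·325/49 ≈ 20.837.

20.837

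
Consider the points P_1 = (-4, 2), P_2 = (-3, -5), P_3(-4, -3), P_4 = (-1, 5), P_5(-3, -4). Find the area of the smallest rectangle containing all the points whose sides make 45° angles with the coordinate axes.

48

In coordinates u = x + y, v = x − y the rectangle is axis-aligned; the map (x,y)→(u,v) scales areas by 2.
u-values: -2, -8, -7, 4, -7; range = 4 − (-8) = 12.
v-values: -6, 2, -1, -6, 1; range = 2 − (-6) = 8.
Area = (12 × 8) / 2 = 48.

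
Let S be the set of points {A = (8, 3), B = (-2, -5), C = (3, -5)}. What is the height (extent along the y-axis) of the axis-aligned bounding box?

max y = 3, min y = -5, so height = 8.

8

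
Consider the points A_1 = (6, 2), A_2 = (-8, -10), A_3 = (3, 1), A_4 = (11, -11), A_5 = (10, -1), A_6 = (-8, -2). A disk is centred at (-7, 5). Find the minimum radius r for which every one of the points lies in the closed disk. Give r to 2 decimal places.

The required radius is the distance from (-7, 5) to the farthest point.
Squared distances: 178, 226, 116, 580, 325, 50.
Maximum is 580, attained at A_4.
r = √580 ≈ 24.08.

24.08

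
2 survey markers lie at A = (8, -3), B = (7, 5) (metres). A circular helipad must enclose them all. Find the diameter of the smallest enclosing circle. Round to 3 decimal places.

The smallest circle enclosing two points has them as diameter endpoints.
Centre = midpoint = (7.5, 1); r² = |AB|²/4 = 65/4 = 16.25.
Diameter = 2r = 2√(16.25) ≈ 8.062.

8.062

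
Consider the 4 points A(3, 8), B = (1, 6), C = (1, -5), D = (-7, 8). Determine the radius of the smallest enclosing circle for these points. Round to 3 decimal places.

7.722

The minimum enclosing circle of a finite set is fixed by two of the points (as a diameter) or three (as a circumcircle).
The minimum enclosing circle is determined by three boundary points: A, C, D.
Their circumcentre is (-2, 55/26) with r² = 40309/676.
The farthest remaining point B is at distance² 16285/676 ≤ 40309/676.
r = √(40309/676) ≈ 7.722.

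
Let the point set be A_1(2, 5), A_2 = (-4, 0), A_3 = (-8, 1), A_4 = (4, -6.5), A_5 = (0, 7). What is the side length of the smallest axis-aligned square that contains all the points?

13.5

The bounding box has width 12 and height 13.5.
An axis-aligned square enclosing the set must have side ≥ max(width, height).
So the minimum side is max(12, 13.5) = 13.5.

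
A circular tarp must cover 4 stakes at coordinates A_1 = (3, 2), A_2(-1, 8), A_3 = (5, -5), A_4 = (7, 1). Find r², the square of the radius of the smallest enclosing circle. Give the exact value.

51.25

The minimum enclosing circle of a finite set is fixed by two of the points (as a diameter) or three (as a circumcircle).
The farthest pair is A_2–A_3 with squared distance 205. The circle on this segment as diameter has centre (2, 1.5) and r² = 205/4 = 51.25.
Check A_1: distance² to centre = 1.25 ≤ 51.25, so it lies inside.
All remaining points lie in this disk, and no smaller disk contains both endpoints, so this is the minimum enclosing circle.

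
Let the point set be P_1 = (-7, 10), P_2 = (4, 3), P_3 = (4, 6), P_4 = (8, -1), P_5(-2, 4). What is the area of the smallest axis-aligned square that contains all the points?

The bounding box has width 15 and height 11.
An axis-aligned square enclosing the set must have side ≥ max(width, height).
So the minimum side is max(15, 11) = 15.
Area = 15² = 225.

225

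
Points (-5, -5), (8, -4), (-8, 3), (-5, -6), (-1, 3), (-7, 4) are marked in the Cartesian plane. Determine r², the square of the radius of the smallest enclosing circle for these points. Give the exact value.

76.25

The farthest pair is (8, -4)–(-8, 3) with squared distance 305. The circle on this segment as diameter has centre (0, -0.5) and r² = 305/4 = 76.25.
Check (-5, -5): distance² to centre = 45.25 ≤ 76.25, so it lies inside.
All remaining points lie in this disk, and no smaller disk contains both endpoints, so this is the minimum enclosing circle.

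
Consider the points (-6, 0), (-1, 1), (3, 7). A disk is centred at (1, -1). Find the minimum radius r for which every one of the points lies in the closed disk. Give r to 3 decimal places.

8.246

The required radius is the distance from (1, -1) to the farthest point.
Squared distances: 50, 8, 68.
Maximum is 68, attained at (3, 7).
r = √68 ≈ 8.246.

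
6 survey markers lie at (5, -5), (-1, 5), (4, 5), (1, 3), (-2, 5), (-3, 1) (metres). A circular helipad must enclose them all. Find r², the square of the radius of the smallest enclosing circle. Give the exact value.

37.25

A smallest enclosing disk is always determined by at most three of the input points on its boundary.
The farthest pair is (5, -5)–(-2, 5) with squared distance 149. The circle on this segment as diameter has centre (1.5, 0) and r² = 149/4 = 37.25.
Check (-1, 5): distance² to centre = 31.25 ≤ 37.25, so it lies inside.
All remaining points lie in this disk, and no smaller disk contains both endpoints, so this is the minimum enclosing circle.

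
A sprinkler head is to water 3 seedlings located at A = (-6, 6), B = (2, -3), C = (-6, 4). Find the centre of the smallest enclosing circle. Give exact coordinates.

(-2, 1.5)

Side lengths²: AB² = 145, AC² = 4, BC² = 113.
Since AB² = 145 ≥ 113 + 4 = 117, the angle opposite AB is not acute, so the smallest enclosing circle has AB as diameter.
Centre = midpoint of AB = (-2, 1.5), r² = 145/4 = 36.25.
Centre = (-2, 1.5).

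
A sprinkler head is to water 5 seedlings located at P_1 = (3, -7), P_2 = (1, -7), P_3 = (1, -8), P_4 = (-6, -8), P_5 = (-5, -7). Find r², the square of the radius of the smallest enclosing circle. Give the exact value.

The minimum enclosing circle of a finite set is fixed by two of the points (as a diameter) or three (as a circumcircle).
The farthest pair is P_1–P_4 with squared distance 82. The circle on this segment as diameter has centre (-1.5, -7.5) and r² = 82/4 = 20.5.
Check P_2: distance² to centre = 6.5 ≤ 20.5, so it lies inside.
All remaining points lie in this disk, and no smaller disk contains both endpoints, so this is the minimum enclosing circle.

20.5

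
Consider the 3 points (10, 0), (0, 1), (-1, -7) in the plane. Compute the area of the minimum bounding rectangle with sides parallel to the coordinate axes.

88

x ranges over [-1, 10], width 11.
y ranges over [-7, 1], height 8.
Area = 11 × 8 = 88.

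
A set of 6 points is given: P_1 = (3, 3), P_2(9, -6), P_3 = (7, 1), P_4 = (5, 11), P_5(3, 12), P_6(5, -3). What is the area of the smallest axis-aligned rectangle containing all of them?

x ranges over [3, 9], width 6.
y ranges over [-6, 12], height 18.
Area = 6 × 18 = 108.

108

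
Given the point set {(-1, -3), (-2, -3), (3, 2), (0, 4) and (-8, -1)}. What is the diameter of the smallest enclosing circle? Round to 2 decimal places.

The minimum enclosing circle of a finite set is fixed by two of the points (as a diameter) or three (as a circumcircle).
The farthest pair is (3, 2)–(-8, -1) with squared distance 130. The circle on this segment as diameter has centre (-2.5, 0.5) and r² = 130/4 = 32.5.
Check (-1, -3): distance² to centre = 14.5 ≤ 32.5, so it lies inside.
All remaining points lie in this disk, and no smaller disk contains both endpoints, so this is the minimum enclosing circle.
Diameter = 2r = 2√(32.5) ≈ 11.40.

11.40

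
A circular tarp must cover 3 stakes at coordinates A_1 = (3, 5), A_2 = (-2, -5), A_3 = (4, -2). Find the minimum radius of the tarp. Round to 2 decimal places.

5.59

Side lengths²: A_1A_2² = 125, A_1A_3² = 50, A_2A_3² = 45.
Since A_1A_2² = 125 ≥ 50 + 45 = 95, the angle opposite A_1A_2 is not acute, so the smallest enclosing circle has A_1A_2 as diameter.
Centre = midpoint of A_1A_2 = (0.5, 0), r² = 125/4 = 31.25.
r = √(31.25) ≈ 5.59.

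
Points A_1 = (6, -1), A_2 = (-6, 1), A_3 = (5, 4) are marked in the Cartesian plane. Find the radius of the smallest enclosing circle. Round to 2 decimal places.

6.10

Side lengths²: A_1A_2² = 148, A_1A_3² = 26, A_2A_3² = 130.
Since A_1A_2² = 148 < 130 + 26 = 156, the triangle is acute, so the smallest enclosing circle is the circumcircle.
Circumcentre = (2/29, 12/29), r² = 31265/841.
r = √(31265/841) ≈ 6.10.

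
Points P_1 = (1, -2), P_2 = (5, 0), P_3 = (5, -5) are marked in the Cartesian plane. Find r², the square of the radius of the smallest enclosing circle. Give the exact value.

Side lengths²: P_1P_2² = 20, P_1P_3² = 25, P_2P_3² = 25.
Since P_2P_3² = 25 < 25 + 20 = 45, the triangle is acute, so the smallest enclosing circle is the circumcircle.
Circumcentre = (3.75, -2.5), r² = 7.8125.

7.8125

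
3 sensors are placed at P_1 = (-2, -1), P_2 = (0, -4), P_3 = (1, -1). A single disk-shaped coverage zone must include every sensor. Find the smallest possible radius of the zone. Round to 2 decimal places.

1.90

Side lengths²: P_1P_2² = 13, P_1P_3² = 9, P_2P_3² = 10.
Since P_1P_2² = 13 < 10 + 9 = 19, the triangle is acute, so the smallest enclosing circle is the circumcircle.
Circumcentre = (-0.5, -13/6), r² = 65/18.
r = √(65/18) ≈ 1.90.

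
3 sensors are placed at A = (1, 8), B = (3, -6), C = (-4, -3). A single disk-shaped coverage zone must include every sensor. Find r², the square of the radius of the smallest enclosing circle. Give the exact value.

52925/1058

Side lengths²: AB² = 200, AC² = 146, BC² = 58.
Since AB² = 200 < 146 + 58 = 204, the triangle is acute, so the smallest enclosing circle is the circumcircle.
Circumcentre = (85/46, 45/46), r² = 52925/1058.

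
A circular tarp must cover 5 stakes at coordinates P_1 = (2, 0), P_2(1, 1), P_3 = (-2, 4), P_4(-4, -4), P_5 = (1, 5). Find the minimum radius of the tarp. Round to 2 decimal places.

A smallest enclosing disk is always determined by at most three of the input points on its boundary.
The farthest pair is P_4–P_5 with squared distance 106. The circle on this segment as diameter has centre (-1.5, 0.5) and r² = 106/4 = 26.5.
Check P_1: distance² to centre = 12.5 ≤ 26.5, so it lies inside.
All remaining points lie in this disk, and no smaller disk contains both endpoints, so this is the minimum enclosing circle.
r = √(26.5) ≈ 5.15.

5.15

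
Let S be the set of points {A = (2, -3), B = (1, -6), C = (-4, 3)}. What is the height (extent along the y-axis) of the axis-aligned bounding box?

max y = 3, min y = -6, so height = 9.

9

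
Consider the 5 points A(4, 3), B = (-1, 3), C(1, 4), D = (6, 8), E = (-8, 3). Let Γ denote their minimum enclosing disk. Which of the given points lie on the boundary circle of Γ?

The minimum enclosing circle of a finite set is fixed by two of the points (as a diameter) or three (as a circumcircle).
The farthest pair is D–E with squared distance 221. The circle on this segment as diameter has centre (-1, 5.5) and r² = 221/4 = 55.25.
Check A: distance² to centre = 31.25 ≤ 55.25, so it lies inside.
All remaining points lie in this disk, and no smaller disk contains both endpoints, so this is the minimum enclosing circle.
The points at distance exactly r from the centre are D, E — 2 points.

D, E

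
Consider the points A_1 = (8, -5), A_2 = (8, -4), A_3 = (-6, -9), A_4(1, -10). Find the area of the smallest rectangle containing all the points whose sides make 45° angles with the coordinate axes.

95

In coordinates u = x + y, v = x − y the rectangle is axis-aligned; the map (x,y)→(u,v) scales areas by 2.
u-values: 3, 4, -15, -9; range = 4 − (-15) = 19.
v-values: 13, 12, 3, 11; range = 13 − 3 = 10.
Area = (19 × 10) / 2 = 95.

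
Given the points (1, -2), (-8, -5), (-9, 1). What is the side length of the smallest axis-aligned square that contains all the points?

The bounding box has width 10 and height 6.
An axis-aligned square enclosing the set must have side ≥ max(width, height).
So the minimum side is max(10, 6) = 10.

10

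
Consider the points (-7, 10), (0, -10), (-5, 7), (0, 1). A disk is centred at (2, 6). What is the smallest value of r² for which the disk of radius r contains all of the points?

The required radius is the distance from (2, 6) to the farthest point.
Squared distances: 97, 260, 50, 29.
Maximum is 260, attained at (0, -10).

260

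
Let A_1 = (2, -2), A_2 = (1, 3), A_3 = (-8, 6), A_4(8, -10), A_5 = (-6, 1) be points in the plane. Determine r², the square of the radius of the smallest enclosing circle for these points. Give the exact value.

128

A smallest enclosing disk is always determined by at most three of the input points on its boundary.
The farthest pair is A_3–A_4 with squared distance 512. The circle on this segment as diameter has centre (0, -2) and r² = 512/4 = 128.
Check A_1: distance² to centre = 4 ≤ 128, so it lies inside.
All remaining points lie in this disk, and no smaller disk contains both endpoints, so this is the minimum enclosing circle.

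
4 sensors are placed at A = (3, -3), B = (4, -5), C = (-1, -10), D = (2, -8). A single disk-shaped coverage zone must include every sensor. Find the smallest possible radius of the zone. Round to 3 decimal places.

4.031

By Welzl's lemma the MEC is supported by two points (diametrically opposite) or three points (on a circumcircle).
The farthest pair is A–C with squared distance 65. The circle on this segment as diameter has centre (1, -6.5) and r² = 65/4 = 16.25.
Check B: distance² to centre = 11.25 ≤ 16.25, so it lies inside.
All remaining points lie in this disk, and no smaller disk contains both endpoints, so this is the minimum enclosing circle.
r = √(16.25) ≈ 4.031.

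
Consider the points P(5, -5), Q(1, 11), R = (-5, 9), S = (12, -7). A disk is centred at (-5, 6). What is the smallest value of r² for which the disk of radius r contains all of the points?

The required radius is the distance from (-5, 6) to the farthest point.
Squared distances: 221, 61, 9, 458.
Maximum is 458, attained at S.

458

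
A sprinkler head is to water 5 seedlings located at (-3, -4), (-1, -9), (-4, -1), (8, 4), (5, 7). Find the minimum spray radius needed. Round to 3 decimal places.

8.544

A smallest enclosing disk is always determined by at most three of the input points on its boundary.
The farthest pair is (-1, -9)–(5, 7) with squared distance 292. The circle on this segment as diameter has centre (2, -1) and r² = 292/4 = 73.
Check (-3, -4): distance² to centre = 34 ≤ 73, so it lies inside.
All remaining points lie in this disk, and no smaller disk contains both endpoints, so this is the minimum enclosing circle.
r = √73 ≈ 8.544.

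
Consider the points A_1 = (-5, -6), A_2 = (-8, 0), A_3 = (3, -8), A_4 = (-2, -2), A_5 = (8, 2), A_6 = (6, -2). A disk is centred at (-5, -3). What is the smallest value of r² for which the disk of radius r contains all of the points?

194

The required radius is the distance from (-5, -3) to the farthest point.
Squared distances: 9, 18, 89, 10, 194, 122.
Maximum is 194, attained at A_5.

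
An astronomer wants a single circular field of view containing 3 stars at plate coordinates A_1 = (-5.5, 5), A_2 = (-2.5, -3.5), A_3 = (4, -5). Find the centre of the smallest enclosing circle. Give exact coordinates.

Side lengths²: A_1A_2² = 81.25, A_1A_3² = 190.25, A_2A_3² = 44.5.
Since A_1A_3² = 190.25 ≥ 81.25 + 44.5 = 125.75, the angle opposite A_1A_3 is not acute, so the smallest enclosing circle has A_1A_3 as diameter.
Centre = midpoint of A_1A_3 = (-0.75, 0), r² = 190.25/4 = 47.5625.
Centre = (-0.75, 0).

(-0.75, 0)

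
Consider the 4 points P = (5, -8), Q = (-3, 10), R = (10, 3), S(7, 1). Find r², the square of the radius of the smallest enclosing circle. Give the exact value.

The minimum enclosing circle of a finite set is fixed by two of the points (as a diameter) or three (as a circumcircle).
The farthest pair is P–Q with squared distance 388. The circle on this segment as diameter has centre (1, 1) and r² = 388/4 = 97.
Check R: distance² to centre = 85 ≤ 97, so it lies inside.
All remaining points lie in this disk, and no smaller disk contains both endpoints, so this is the minimum enclosing circle.

97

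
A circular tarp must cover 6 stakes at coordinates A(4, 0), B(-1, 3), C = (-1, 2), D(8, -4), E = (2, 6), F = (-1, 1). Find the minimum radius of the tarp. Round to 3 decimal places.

The minimum enclosing circle is determined by three boundary points: B, D, E.
Their circumcentre is (4.375, 0.625) with r² = 34.53125.
The farthest remaining point C is at distance² 30.78125 ≤ 34.53125.
r = √(34.53125) ≈ 5.876.

5.876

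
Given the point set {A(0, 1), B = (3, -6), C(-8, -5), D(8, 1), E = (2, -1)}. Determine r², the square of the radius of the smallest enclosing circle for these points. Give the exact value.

73

A smallest enclosing disk is always determined by at most three of the input points on its boundary.
The farthest pair is C–D with squared distance 292. The circle on this segment as diameter has centre (0, -2) and r² = 292/4 = 73.
Check A: distance² to centre = 9 ≤ 73, so it lies inside.
All remaining points lie in this disk, and no smaller disk contains both endpoints, so this is the minimum enclosing circle.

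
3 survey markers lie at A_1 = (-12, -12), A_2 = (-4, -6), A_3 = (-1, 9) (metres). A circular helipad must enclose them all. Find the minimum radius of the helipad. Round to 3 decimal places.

Side lengths²: A_1A_2² = 100, A_1A_3² = 562, A_2A_3² = 234.
Since A_1A_3² = 562 ≥ 234 + 100 = 334, the angle opposite A_1A_3 is not acute, so the smallest enclosing circle has A_1A_3 as diameter.
Centre = midpoint of A_1A_3 = (-6.5, -1.5), r² = 562/4 = 140.5.
r = √(140.5) ≈ 11.853.

11.853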